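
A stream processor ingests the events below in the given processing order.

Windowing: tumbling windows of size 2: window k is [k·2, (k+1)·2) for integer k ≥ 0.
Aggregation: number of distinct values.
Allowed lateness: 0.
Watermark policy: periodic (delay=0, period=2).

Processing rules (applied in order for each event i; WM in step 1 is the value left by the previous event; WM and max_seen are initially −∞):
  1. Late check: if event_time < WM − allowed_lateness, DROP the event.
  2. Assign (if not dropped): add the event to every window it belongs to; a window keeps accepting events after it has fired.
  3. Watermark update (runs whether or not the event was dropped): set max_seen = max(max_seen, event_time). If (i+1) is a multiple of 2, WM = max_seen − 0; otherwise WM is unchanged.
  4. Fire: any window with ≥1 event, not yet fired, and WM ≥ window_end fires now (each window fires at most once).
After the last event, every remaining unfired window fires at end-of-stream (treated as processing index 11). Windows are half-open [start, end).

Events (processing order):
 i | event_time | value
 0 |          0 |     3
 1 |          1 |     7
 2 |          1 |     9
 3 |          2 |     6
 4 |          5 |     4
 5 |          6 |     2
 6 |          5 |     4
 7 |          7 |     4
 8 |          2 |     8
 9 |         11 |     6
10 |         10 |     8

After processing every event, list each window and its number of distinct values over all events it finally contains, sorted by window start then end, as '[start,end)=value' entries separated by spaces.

[0,2)=3 [2,4)=1 [4,6)=1 [6,8)=2 [10,12)=1

i=0 t=0 v=3: → [0,2); WM=−∞
i=1 t=1 v=7: → [0,2); WM=1
i=2 t=1 v=9: → [0,2); WM=1
i=3 t=2 v=6: → [2,4); WM=2; [0,2) fires=3
i=4 t=5 v=4: → [4,6); WM=2
i=5 t=6 v=2: → [6,8); WM=6; [2,4) fires=1 [4,6) fires=1
i=6 t=5 v=4: DROP (t<6-0); WM=6
i=7 t=7 v=4: → [6,8); WM=7
i=8 t=2 v=8: DROP (t<7-0); WM=7
i=9 t=11 v=6: → [10,12); WM=11; [6,8) fires=2
i=10 t=10 v=8: DROP (t<11-0); WM=11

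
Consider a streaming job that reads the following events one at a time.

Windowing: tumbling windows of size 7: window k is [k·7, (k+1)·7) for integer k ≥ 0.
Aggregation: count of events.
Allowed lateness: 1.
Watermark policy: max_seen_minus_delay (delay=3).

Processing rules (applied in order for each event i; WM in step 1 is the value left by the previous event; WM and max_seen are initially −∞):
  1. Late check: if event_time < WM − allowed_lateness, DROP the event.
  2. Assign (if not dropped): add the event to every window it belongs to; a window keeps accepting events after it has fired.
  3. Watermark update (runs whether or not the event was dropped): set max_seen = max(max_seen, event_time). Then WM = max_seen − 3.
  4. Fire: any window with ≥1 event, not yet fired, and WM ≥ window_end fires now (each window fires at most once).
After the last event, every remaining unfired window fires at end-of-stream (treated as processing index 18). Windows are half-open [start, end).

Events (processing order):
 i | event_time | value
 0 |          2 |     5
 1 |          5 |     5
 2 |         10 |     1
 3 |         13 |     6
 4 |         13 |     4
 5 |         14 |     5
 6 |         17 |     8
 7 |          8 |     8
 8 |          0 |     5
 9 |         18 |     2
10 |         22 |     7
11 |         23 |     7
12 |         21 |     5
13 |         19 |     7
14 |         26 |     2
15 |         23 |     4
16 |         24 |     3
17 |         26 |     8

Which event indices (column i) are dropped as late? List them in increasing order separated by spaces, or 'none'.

i=0 t=2 v=5: → [0,7); WM=-1
i=1 t=5 v=5: → [0,7); WM=2
i=2 t=10 v=1: → [7,14); WM=7; [0,7) fires=2
i=3 t=13 v=6: → [7,14); WM=10
i=4 t=13 v=4: → [7,14); WM=10
i=5 t=14 v=5: → [14,21); WM=11
i=6 t=17 v=8: → [14,21); WM=14; [7,14) fires=3
i=7 t=8 v=8: DROP (t<14-1); WM=14
i=8 t=0 v=5: DROP (t<14-1); WM=14
i=9 t=18 v=2: → [14,21); WM=15
i=10 t=22 v=7: → [21,28); WM=19
i=11 t=23 v=7: → [21,28); WM=20
i=12 t=21 v=5: → [21,28); WM=20
i=13 t=19 v=7: → [14,21); WM=20
i=14 t=26 v=2: → [21,28); WM=23; [14,21) fires=4
i=15 t=23 v=4: → [21,28); WM=23
i=16 t=24 v=3: → [21,28); WM=23
i=17 t=26 v=8: → [21,28); WM=23

7 8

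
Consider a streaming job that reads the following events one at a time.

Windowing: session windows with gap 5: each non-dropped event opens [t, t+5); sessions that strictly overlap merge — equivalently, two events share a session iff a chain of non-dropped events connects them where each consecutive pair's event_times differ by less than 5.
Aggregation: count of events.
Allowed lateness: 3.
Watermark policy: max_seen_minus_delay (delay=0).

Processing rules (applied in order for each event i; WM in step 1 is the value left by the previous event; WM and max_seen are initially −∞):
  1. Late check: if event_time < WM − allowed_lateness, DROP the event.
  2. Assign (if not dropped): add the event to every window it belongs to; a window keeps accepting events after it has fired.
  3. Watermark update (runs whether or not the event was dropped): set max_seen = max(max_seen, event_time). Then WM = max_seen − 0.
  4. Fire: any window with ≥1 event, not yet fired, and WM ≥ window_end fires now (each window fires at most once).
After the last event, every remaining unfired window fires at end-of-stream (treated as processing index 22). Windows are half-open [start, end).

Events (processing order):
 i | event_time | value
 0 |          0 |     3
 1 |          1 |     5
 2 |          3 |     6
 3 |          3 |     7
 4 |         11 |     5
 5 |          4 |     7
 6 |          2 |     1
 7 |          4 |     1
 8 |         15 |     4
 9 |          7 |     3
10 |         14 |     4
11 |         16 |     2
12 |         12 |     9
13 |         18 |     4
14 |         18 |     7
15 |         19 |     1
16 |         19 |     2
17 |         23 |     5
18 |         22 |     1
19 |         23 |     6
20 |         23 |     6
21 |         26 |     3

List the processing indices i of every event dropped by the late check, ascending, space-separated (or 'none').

i=0 t=0 v=3: → [0,5); WM=0
i=1 t=1 v=5: → [0,6); WM=1
i=2 t=3 v=6: → [0,8); WM=3
i=3 t=3 v=7: → [0,8); WM=3
i=4 t=11 v=5: → [11,16); WM=11
i=5 t=4 v=7: DROP (t<11-3); WM=11
i=6 t=2 v=1: DROP (t<11-3); WM=11
i=7 t=4 v=1: DROP (t<11-3); WM=11
i=8 t=15 v=4: → [11,20); WM=15
i=9 t=7 v=3: DROP (t<15-3); WM=15
i=10 t=14 v=4: → [11,20); WM=15
i=11 t=16 v=2: → [11,21); WM=16
i=12 t=12 v=9: DROP (t<16-3); WM=16
i=13 t=18 v=4: → [11,23); WM=18
i=14 t=18 v=7: → [11,23); WM=18
i=15 t=19 v=1: → [11,24); WM=19
i=16 t=19 v=2: → [11,24); WM=19
i=17 t=23 v=5: → [11,28); WM=23
i=18 t=22 v=1: → [11,28); WM=23
i=19 t=23 v=6: → [11,28); WM=23
i=20 t=23 v=6: → [11,28); WM=23
i=21 t=26 v=3: → [11,31); WM=26

5 6 7 9 12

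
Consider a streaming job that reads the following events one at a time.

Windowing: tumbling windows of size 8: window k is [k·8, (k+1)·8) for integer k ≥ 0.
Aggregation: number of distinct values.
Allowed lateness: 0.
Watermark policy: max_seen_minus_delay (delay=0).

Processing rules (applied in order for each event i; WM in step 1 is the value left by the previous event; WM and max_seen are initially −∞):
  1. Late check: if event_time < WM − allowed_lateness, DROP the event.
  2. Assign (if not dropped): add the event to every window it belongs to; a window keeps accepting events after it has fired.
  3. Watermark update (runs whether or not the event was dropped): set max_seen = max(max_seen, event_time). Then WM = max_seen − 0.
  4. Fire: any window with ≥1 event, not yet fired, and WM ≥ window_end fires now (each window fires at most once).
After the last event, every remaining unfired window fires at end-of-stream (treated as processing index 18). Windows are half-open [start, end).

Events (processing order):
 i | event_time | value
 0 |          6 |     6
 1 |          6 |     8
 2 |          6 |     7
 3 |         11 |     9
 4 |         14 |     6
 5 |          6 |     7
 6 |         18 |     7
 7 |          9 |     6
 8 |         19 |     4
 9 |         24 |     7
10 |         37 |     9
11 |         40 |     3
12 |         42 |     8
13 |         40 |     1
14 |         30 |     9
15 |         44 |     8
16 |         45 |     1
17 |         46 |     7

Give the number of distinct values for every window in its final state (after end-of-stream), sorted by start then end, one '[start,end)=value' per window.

i=0 t=6 v=6: → [0,8); WM=6
i=1 t=6 v=8: → [0,8); WM=6
i=2 t=6 v=7: → [0,8); WM=6
i=3 t=11 v=9: → [8,16); WM=11; [0,8) fires=3
i=4 t=14 v=6: → [8,16); WM=14
i=5 t=6 v=7: DROP (t<14-0); WM=14
i=6 t=18 v=7: → [16,24); WM=18; [8,16) fires=2
i=7 t=9 v=6: DROP (t<18-0); WM=18
i=8 t=19 v=4: → [16,24); WM=19
i=9 t=24 v=7: → [24,32); WM=24; [16,24) fires=2
i=10 t=37 v=9: → [32,40); WM=37; [24,32) fires=1
i=11 t=40 v=3: → [40,48); WM=40; [32,40) fires=1
i=12 t=42 v=8: → [40,48); WM=42
i=13 t=40 v=1: DROP (t<42-0); WM=42
i=14 t=30 v=9: DROP (t<42-0); WM=42
i=15 t=44 v=8: → [40,48); WM=44
i=16 t=45 v=1: → [40,48); WM=45
i=17 t=46 v=7: → [40,48); WM=46

[0,8)=3 [8,16)=2 [16,24)=2 [24,32)=1 [32,40)=1 [40,48)=4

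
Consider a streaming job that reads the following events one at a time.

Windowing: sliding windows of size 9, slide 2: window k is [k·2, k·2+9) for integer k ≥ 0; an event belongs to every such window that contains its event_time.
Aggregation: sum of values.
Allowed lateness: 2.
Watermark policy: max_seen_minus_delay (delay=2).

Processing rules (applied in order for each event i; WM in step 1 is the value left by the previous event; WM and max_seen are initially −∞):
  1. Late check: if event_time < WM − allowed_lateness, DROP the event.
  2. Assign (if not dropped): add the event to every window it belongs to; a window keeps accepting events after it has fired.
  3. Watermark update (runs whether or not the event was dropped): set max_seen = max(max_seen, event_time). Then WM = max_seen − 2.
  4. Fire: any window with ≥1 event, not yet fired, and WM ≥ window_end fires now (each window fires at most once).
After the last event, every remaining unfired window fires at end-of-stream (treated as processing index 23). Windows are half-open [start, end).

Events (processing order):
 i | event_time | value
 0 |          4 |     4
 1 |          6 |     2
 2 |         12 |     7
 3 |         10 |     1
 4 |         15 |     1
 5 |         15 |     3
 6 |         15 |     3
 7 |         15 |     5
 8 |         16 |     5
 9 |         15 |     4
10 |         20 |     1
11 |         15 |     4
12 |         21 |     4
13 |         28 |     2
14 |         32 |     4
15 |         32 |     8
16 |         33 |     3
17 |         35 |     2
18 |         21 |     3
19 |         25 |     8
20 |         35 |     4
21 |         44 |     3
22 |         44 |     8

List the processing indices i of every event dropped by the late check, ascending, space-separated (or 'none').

i=0 t=4 v=4: → [4,13),[2,11),[0,9); WM=2
i=1 t=6 v=2: → [6,15),[4,13),[2,11),[0,9); WM=4
i=2 t=12 v=7: → [12,21),[10,19),[8,17),[6,15),[4,13); WM=10; [0,9) fires=6
i=3 t=10 v=1: → [10,19),[8,17),[6,15),[4,13),[2,11); WM=10
i=4 t=15 v=1: → [14,23),[12,21),[10,19),[8,17); WM=13; [2,11) fires=7 [4,13) fires=14
i=5 t=15 v=3: → [14,23),[12,21),[10,19),[8,17); WM=13
i=6 t=15 v=3: → [14,23),[12,21),[10,19),[8,17); WM=13
i=7 t=15 v=5: → [14,23),[12,21),[10,19),[8,17); WM=13
i=8 t=16 v=5: → [16,25),[14,23),[12,21),[10,19),[8,17); WM=14
i=9 t=15 v=4: → [14,23),[12,21),[10,19),[8,17); WM=14
i=10 t=20 v=1: → [20,29),[18,27),[16,25),[14,23),[12,21); WM=18; [6,15) fires=10 [8,17) fires=29
i=11 t=15 v=4: DROP (t<18-2); WM=18
i=12 t=21 v=4: → [20,29),[18,27),[16,25),[14,23); WM=19; [10,19) fires=29
i=13 t=28 v=2: → [28,37),[26,35),[24,33),[22,31),[20,29); WM=26; [12,21) fires=29 [14,23) fires=26 [16,25) fires=10
i=14 t=32 v=4: → [32,41),[30,39),[28,37),[26,35),[24,33); WM=30; [18,27) fires=5 [20,29) fires=7
i=15 t=32 v=8: → [32,41),[30,39),[28,37),[26,35),[24,33); WM=30
i=16 t=33 v=3: → [32,41),[30,39),[28,37),[26,35); WM=31; [22,31) fires=2
i=17 t=35 v=2: → [34,43),[32,41),[30,39),[28,37); WM=33; [24,33) fires=14
i=18 t=21 v=3: DROP (t<33-2); WM=33
i=19 t=25 v=8: DROP (t<33-2); WM=33
i=20 t=35 v=4: → [34,43),[32,41),[30,39),[28,37); WM=33
i=21 t=44 v=3: → [44,53),[42,51),[40,49),[38,47),[36,45); WM=42; [26,35) fires=17 [28,37) fires=23 [30,39) fires=21 [32,41) fires=21
i=22 t=44 v=8: → [44,53),[42,51),[40,49),[38,47),[36,45); WM=42

11 18 19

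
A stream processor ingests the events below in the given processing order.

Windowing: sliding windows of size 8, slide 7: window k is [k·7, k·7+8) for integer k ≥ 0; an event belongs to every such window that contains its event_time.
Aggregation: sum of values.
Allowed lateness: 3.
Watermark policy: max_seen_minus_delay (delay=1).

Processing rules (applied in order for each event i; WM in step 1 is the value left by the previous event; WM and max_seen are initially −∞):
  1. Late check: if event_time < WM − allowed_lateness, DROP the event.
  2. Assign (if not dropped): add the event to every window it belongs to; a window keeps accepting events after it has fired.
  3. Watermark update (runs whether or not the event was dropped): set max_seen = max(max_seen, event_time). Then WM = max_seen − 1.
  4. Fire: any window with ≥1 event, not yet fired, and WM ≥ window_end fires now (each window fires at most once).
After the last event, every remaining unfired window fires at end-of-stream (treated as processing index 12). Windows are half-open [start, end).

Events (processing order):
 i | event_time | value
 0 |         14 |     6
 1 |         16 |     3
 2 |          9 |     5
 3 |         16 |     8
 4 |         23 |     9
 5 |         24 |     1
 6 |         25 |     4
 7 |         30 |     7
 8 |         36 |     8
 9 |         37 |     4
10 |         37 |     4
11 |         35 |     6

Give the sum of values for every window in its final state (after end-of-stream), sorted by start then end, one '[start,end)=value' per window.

[7,15)=6 [14,22)=17 [21,29)=14 [28,36)=13 [35,43)=22

i=0 t=14 v=6: → [14,22),[7,15); WM=13
i=1 t=16 v=3: → [14,22); WM=15; [7,15) fires=6
i=2 t=9 v=5: DROP (t<15-3); WM=15
i=3 t=16 v=8: → [14,22); WM=15
i=4 t=23 v=9: → [21,29); WM=22; [14,22) fires=17
i=5 t=24 v=1: → [21,29); WM=23
i=6 t=25 v=4: → [21,29); WM=24
i=7 t=30 v=7: → [28,36); WM=29; [21,29) fires=14
i=8 t=36 v=8: → [35,43); WM=35
i=9 t=37 v=4: → [35,43); WM=36; [28,36) fires=7
i=10 t=37 v=4: → [35,43); WM=36
i=11 t=35 v=6: → [35,43),[28,36); WM=36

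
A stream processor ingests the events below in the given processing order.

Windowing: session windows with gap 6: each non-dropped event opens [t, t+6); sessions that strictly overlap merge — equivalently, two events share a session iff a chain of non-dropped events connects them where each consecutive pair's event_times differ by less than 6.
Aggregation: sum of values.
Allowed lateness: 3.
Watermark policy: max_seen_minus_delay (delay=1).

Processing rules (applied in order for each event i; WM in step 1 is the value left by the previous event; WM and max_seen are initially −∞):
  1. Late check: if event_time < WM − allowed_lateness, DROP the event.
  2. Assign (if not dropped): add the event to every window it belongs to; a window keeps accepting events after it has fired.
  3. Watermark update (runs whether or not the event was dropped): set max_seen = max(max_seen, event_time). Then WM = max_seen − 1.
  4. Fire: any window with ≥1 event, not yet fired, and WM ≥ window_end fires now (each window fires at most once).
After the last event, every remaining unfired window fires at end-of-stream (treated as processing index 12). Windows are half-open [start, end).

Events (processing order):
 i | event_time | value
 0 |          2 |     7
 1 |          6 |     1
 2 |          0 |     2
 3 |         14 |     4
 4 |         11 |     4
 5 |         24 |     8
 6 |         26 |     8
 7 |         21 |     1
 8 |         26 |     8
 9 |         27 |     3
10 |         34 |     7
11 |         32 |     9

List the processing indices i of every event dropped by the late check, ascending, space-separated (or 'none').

i=0 t=2 v=7: → [2,8); WM=1
i=1 t=6 v=1: → [2,12); WM=5
i=2 t=0 v=2: DROP (t<5-3); WM=5
i=3 t=14 v=4: → [14,20); WM=13
i=4 t=11 v=4: → [2,20); WM=13
i=5 t=24 v=8: → [24,30); WM=23
i=6 t=26 v=8: → [24,32); WM=25
i=7 t=21 v=1: DROP (t<25-3); WM=25
i=8 t=26 v=8: → [24,32); WM=25
i=9 t=27 v=3: → [24,33); WM=26
i=10 t=34 v=7: → [34,40); WM=33
i=11 t=32 v=9: → [24,40); WM=33

2 7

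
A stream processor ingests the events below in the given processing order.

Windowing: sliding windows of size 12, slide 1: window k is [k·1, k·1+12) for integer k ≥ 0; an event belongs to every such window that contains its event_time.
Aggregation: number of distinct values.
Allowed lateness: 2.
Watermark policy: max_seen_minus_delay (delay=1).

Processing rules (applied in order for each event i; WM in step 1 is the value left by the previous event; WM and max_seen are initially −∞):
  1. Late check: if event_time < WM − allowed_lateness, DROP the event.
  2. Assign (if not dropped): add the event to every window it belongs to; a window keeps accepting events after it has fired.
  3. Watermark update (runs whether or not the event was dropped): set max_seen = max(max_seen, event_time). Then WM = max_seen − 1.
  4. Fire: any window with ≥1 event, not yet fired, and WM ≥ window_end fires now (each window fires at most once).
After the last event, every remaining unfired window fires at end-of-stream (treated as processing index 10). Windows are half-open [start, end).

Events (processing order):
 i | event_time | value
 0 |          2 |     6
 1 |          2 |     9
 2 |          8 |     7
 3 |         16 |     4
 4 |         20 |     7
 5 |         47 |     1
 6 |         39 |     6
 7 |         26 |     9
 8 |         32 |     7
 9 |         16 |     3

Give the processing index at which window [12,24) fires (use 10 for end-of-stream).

5

i=0 t=2 v=6: → [2,14),[1,13),[0,12); WM=1
i=1 t=2 v=9: → [2,14),[1,13),[0,12); WM=1
i=2 t=8 v=7: → [8,20),[7,19),[6,18),[5,17),[4,16),[3,15),[2,14),[1,13),[0,12); WM=7
i=3 t=16 v=4: → [16,28),[15,27),[14,26),[13,25),[12,24),[11,23),[10,22),[9,21),[8,20),[7,19),[6,18),[5,17); WM=15; [0,12) fires=3 [1,13) fires=3 [2,14) fires=3 [3,15) fires=1
i=4 t=20 v=7: → [20,32),[19,31),[18,30),[17,29),[16,28),[15,27),[14,26),[13,25),[12,24),[11,23),[10,22),[9,21); WM=19; [4,16) fires=1 [5,17) fires=2 [6,18) fires=2 [7,19) fires=2
i=5 t=47 v=1: → [47,59),[46,58),[45,57),[44,56),[43,55),[42,54),[41,53),[40,52),[39,51),[38,50),[37,49),[36,48); WM=46; [8,20) fires=2 [9,21) fires=2 [10,22) fires=2 [11,23) fires=2 [12,24) fires=2 [13,25) fires=2 [14,26) fires=2 [15,27) fires=2 [16,28) fires=2 [17,29) fires=1 [18,30) fires=1 [19,31) fires=1 [20,32) fires=1
i=6 t=39 v=6: DROP (t<46-2); WM=46
i=7 t=26 v=9: DROP (t<46-2); WM=46
i=8 t=32 v=7: DROP (t<46-2); WM=46
i=9 t=16 v=3: DROP (t<46-2); WM=46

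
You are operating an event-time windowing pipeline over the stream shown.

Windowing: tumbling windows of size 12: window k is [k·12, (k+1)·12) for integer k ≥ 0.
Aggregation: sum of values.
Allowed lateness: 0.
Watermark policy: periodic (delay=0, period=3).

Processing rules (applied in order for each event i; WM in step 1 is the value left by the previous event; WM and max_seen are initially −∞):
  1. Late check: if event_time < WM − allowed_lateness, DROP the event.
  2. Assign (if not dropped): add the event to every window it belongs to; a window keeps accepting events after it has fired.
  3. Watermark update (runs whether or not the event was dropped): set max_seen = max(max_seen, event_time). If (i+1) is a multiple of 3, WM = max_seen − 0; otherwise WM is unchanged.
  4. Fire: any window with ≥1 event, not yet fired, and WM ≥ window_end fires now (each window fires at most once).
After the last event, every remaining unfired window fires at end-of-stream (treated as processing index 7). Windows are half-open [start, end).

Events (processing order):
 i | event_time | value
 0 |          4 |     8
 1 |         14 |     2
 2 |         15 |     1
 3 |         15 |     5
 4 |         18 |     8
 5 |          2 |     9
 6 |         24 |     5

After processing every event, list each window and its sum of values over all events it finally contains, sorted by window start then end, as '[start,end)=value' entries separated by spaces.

i=0 t=4 v=8: → [0,12); WM=−∞
i=1 t=14 v=2: → [12,24); WM=−∞
i=2 t=15 v=1: → [12,24); WM=15; [0,12) fires=8
i=3 t=15 v=5: → [12,24); WM=15
i=4 t=18 v=8: → [12,24); WM=15
i=5 t=2 v=9: DROP (t<15-0); WM=18
i=6 t=24 v=5: → [24,36); WM=18

[0,12)=8 [12,24)=16 [24,36)=5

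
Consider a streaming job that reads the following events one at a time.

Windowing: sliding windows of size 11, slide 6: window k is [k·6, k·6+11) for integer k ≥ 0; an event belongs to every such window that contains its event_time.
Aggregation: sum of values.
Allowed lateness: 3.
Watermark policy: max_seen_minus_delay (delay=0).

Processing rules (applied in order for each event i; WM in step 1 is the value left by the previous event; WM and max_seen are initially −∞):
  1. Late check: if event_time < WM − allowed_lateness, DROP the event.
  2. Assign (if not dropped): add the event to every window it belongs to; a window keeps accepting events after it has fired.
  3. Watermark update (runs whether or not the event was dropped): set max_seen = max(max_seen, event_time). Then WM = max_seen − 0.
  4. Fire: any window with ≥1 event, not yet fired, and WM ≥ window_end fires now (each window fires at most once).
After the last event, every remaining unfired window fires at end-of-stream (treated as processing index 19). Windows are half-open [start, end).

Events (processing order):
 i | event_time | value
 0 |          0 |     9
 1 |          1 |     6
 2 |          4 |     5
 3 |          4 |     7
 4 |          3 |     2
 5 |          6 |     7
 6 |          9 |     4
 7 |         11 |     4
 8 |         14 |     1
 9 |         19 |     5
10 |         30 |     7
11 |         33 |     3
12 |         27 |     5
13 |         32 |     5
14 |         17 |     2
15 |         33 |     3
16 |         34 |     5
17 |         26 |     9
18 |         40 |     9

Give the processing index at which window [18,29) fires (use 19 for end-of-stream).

10

i=0 t=0 v=9: → [0,11); WM=0
i=1 t=1 v=6: → [0,11); WM=1
i=2 t=4 v=5: → [0,11); WM=4
i=3 t=4 v=7: → [0,11); WM=4
i=4 t=3 v=2: → [0,11); WM=4
i=5 t=6 v=7: → [6,17),[0,11); WM=6
i=6 t=9 v=4: → [6,17),[0,11); WM=9
i=7 t=11 v=4: → [6,17); WM=11; [0,11) fires=40
i=8 t=14 v=1: → [12,23),[6,17); WM=14
i=9 t=19 v=5: → [18,29),[12,23); WM=19; [6,17) fires=16
i=10 t=30 v=7: → [30,41),[24,35); WM=30; [12,23) fires=6 [18,29) fires=5
i=11 t=33 v=3: → [30,41),[24,35); WM=33
i=12 t=27 v=5: DROP (t<33-3); WM=33
i=13 t=32 v=5: → [30,41),[24,35); WM=33
i=14 t=17 v=2: DROP (t<33-3); WM=33
i=15 t=33 v=3: → [30,41),[24,35); WM=33
i=16 t=34 v=5: → [30,41),[24,35); WM=34
i=17 t=26 v=9: DROP (t<34-3); WM=34
i=18 t=40 v=9: → [36,47),[30,41); WM=40; [24,35) fires=23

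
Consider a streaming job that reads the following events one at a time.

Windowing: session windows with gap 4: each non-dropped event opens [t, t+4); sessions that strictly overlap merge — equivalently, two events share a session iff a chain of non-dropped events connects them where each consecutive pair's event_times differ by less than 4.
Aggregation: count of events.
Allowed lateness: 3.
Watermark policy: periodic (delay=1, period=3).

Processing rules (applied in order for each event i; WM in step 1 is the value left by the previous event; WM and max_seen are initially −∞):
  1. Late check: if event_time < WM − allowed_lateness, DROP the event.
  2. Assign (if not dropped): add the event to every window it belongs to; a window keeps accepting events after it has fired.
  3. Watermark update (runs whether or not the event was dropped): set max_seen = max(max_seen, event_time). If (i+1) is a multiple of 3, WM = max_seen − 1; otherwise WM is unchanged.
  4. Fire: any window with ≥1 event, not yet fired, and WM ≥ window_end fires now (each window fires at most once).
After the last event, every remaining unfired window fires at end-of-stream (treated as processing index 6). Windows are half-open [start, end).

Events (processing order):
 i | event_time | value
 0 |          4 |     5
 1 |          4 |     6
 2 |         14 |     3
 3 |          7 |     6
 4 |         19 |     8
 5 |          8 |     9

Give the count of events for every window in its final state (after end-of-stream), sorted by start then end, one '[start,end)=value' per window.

[4,8)=2 [14,18)=1 [19,23)=1

i=0 t=4 v=5: → [4,8); WM=−∞
i=1 t=4 v=6: → [4,8); WM=−∞
i=2 t=14 v=3: → [14,18); WM=13
i=3 t=7 v=6: DROP (t<13-3); WM=13
i=4 t=19 v=8: → [19,23); WM=13
i=5 t=8 v=9: DROP (t<13-3); WM=18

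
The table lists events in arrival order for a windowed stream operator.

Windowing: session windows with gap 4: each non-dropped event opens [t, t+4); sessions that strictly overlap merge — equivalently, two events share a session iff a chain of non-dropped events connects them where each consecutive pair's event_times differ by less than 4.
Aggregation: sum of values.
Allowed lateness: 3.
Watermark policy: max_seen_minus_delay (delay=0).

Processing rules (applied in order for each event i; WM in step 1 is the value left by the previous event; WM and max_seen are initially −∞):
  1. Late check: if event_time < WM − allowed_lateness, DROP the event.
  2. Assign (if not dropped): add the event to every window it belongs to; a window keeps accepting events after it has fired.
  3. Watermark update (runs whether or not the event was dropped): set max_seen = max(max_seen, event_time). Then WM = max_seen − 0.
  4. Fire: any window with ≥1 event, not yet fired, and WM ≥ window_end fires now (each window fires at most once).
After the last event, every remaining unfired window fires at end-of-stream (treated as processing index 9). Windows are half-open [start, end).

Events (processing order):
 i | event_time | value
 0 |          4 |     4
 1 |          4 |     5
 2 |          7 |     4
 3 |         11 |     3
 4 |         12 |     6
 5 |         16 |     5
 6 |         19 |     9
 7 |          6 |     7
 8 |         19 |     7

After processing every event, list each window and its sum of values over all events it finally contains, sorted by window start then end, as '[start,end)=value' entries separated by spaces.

i=0 t=4 v=4: → [4,8); WM=4
i=1 t=4 v=5: → [4,8); WM=4
i=2 t=7 v=4: → [4,11); WM=7
i=3 t=11 v=3: → [11,15); WM=11
i=4 t=12 v=6: → [11,16); WM=12
i=5 t=16 v=5: → [16,20); WM=16
i=6 t=19 v=9: → [16,23); WM=19
i=7 t=6 v=7: DROP (t<19-3); WM=19
i=8 t=19 v=7: → [16,23); WM=19

[4,11)=13 [11,16)=9 [16,23)=21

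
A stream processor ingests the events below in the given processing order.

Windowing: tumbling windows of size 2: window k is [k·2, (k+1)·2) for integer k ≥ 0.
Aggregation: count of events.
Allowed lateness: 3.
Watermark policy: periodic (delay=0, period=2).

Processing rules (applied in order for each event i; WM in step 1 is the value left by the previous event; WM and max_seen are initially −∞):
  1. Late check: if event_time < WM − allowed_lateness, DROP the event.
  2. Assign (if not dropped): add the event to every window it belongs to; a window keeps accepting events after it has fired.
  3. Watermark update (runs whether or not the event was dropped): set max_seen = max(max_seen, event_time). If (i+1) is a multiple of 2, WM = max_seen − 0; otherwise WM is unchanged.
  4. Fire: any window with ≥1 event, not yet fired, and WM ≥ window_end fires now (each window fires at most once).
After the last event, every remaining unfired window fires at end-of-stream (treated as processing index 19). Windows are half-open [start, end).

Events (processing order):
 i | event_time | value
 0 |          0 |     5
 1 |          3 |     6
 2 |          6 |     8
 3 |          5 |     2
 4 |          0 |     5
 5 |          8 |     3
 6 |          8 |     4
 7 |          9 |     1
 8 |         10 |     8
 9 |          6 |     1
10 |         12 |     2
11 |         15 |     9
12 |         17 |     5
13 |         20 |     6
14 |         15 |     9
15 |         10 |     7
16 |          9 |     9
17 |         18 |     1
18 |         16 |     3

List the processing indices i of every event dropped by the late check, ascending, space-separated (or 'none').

4 14 15 16 18

i=0 t=0 v=5: → [0,2); WM=−∞
i=1 t=3 v=6: → [2,4); WM=3; [0,2) fires=1
i=2 t=6 v=8: → [6,8); WM=3
i=3 t=5 v=2: → [4,6); WM=6; [2,4) fires=1 [4,6) fires=1
i=4 t=0 v=5: DROP (t<6-3); WM=6
i=5 t=8 v=3: → [8,10); WM=8; [6,8) fires=1
i=6 t=8 v=4: → [8,10); WM=8
i=7 t=9 v=1: → [8,10); WM=9
i=8 t=10 v=8: → [10,12); WM=9
i=9 t=6 v=1: → [6,8); WM=10; [8,10) fires=3
i=10 t=12 v=2: → [12,14); WM=10
i=11 t=15 v=9: → [14,16); WM=15; [10,12) fires=1 [12,14) fires=1
i=12 t=17 v=5: → [16,18); WM=15
i=13 t=20 v=6: → [20,22); WM=20; [14,16) fires=1 [16,18) fires=1
i=14 t=15 v=9: DROP (t<20-3); WM=20
i=15 t=10 v=7: DROP (t<20-3); WM=20
i=16 t=9 v=9: DROP (t<20-3); WM=20
i=17 t=18 v=1: → [18,20); WM=20; [18,20) fires=1
i=18 t=16 v=3: DROP (t<20-3); WM=20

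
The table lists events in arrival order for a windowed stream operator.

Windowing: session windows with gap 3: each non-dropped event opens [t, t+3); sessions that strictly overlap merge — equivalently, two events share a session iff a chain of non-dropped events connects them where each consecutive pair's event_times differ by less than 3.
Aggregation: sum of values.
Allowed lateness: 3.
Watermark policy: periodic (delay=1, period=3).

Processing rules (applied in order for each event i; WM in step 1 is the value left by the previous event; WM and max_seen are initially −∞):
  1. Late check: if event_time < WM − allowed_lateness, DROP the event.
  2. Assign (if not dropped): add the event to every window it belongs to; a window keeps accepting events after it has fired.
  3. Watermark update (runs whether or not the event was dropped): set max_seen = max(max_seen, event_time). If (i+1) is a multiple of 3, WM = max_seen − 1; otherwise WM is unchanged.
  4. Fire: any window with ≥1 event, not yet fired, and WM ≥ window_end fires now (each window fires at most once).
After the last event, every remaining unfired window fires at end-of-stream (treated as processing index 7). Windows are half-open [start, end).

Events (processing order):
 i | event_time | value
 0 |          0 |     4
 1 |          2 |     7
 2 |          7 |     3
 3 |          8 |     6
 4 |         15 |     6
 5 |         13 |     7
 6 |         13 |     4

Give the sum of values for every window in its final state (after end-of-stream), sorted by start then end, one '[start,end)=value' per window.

[0,5)=11 [7,11)=9 [13,18)=17

i=0 t=0 v=4: → [0,3); WM=−∞
i=1 t=2 v=7: → [0,5); WM=−∞
i=2 t=7 v=3: → [7,10); WM=6
i=3 t=8 v=6: → [7,11); WM=6
i=4 t=15 v=6: → [15,18); WM=6
i=5 t=13 v=7: → [13,18); WM=14
i=6 t=13 v=4: → [13,18); WM=14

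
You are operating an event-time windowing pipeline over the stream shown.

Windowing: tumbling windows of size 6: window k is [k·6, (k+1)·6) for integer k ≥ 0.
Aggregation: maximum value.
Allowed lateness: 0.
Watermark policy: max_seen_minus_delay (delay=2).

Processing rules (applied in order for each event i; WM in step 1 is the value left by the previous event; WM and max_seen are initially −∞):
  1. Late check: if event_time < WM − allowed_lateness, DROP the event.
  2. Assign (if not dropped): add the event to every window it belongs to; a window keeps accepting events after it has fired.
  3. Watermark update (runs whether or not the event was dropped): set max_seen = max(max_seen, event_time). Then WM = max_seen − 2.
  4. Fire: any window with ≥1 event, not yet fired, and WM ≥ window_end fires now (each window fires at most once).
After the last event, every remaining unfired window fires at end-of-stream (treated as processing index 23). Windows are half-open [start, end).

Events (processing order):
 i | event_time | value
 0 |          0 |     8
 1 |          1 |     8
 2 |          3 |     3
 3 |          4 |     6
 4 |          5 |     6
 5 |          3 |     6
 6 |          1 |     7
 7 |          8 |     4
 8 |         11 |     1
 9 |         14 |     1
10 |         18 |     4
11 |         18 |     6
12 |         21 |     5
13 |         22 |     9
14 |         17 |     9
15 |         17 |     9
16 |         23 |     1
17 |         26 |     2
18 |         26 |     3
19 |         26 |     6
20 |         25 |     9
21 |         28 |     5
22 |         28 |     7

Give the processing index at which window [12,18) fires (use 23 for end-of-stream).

12

i=0 t=0 v=8: → [0,6); WM=-2
i=1 t=1 v=8: → [0,6); WM=-1
i=2 t=3 v=3: → [0,6); WM=1
i=3 t=4 v=6: → [0,6); WM=2
i=4 t=5 v=6: → [0,6); WM=3
i=5 t=3 v=6: → [0,6); WM=3
i=6 t=1 v=7: DROP (t<3-0); WM=3
i=7 t=8 v=4: → [6,12); WM=6; [0,6) fires=8
i=8 t=11 v=1: → [6,12); WM=9
i=9 t=14 v=1: → [12,18); WM=12; [6,12) fires=4
i=10 t=18 v=4: → [18,24); WM=16
i=11 t=18 v=6: → [18,24); WM=16
i=12 t=21 v=5: → [18,24); WM=19; [12,18) fires=1
i=13 t=22 v=9: → [18,24); WM=20
i=14 t=17 v=9: DROP (t<20-0); WM=20
i=15 t=17 v=9: DROP (t<20-0); WM=20
i=16 t=23 v=1: → [18,24); WM=21
i=17 t=26 v=2: → [24,30); WM=24; [18,24) fires=9
i=18 t=26 v=3: → [24,30); WM=24
i=19 t=26 v=6: → [24,30); WM=24
i=20 t=25 v=9: → [24,30); WM=24
i=21 t=28 v=5: → [24,30); WM=26
i=22 t=28 v=7: → [24,30); WM=26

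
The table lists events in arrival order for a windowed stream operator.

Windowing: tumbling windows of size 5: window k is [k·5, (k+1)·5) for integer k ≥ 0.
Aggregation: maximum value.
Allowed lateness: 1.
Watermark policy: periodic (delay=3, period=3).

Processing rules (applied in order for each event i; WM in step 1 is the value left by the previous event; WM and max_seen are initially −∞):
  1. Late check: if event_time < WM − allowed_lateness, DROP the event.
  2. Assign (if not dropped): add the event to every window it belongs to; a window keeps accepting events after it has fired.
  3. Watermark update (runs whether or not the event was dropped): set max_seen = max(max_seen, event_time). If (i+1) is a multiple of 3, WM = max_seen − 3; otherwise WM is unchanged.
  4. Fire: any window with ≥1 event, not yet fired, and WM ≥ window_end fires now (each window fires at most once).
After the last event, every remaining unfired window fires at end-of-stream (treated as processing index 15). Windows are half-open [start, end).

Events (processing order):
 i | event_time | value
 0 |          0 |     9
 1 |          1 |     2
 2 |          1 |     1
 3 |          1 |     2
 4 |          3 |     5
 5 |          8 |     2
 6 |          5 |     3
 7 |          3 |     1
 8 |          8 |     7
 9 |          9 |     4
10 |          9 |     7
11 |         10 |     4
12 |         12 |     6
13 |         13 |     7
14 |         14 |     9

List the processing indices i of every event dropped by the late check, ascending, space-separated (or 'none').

i=0 t=0 v=9: → [0,5); WM=−∞
i=1 t=1 v=2: → [0,5); WM=−∞
i=2 t=1 v=1: → [0,5); WM=-2
i=3 t=1 v=2: → [0,5); WM=-2
i=4 t=3 v=5: → [0,5); WM=-2
i=5 t=8 v=2: → [5,10); WM=5; [0,5) fires=9
i=6 t=5 v=3: → [5,10); WM=5
i=7 t=3 v=1: DROP (t<5-1); WM=5
i=8 t=8 v=7: → [5,10); WM=5
i=9 t=9 v=4: → [5,10); WM=5
i=10 t=9 v=7: → [5,10); WM=5
i=11 t=10 v=4: → [10,15); WM=7
i=12 t=12 v=6: → [10,15); WM=7
i=13 t=13 v=7: → [10,15); WM=7
i=14 t=14 v=9: → [10,15); WM=11; [5,10) fires=7

7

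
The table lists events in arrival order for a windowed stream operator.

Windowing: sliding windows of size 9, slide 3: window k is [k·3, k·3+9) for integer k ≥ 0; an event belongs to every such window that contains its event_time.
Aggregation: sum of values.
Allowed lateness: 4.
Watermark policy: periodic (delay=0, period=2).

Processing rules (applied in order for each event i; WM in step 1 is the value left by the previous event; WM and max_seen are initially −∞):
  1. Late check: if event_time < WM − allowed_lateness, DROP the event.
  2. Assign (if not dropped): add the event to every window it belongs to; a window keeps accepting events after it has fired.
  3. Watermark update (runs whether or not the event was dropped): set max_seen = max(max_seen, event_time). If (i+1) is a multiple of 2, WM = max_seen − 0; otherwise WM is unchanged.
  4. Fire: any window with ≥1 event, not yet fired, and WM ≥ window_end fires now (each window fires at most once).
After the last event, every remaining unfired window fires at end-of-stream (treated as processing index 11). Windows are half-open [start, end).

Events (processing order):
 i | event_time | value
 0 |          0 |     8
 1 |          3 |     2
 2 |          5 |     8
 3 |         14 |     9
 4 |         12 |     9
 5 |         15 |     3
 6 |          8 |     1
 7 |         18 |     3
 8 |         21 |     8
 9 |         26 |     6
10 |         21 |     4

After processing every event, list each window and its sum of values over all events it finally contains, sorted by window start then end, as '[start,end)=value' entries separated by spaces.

i=0 t=0 v=8: → [0,9); WM=−∞
i=1 t=3 v=2: → [3,12),[0,9); WM=3
i=2 t=5 v=8: → [3,12),[0,9); WM=3
i=3 t=14 v=9: → [12,21),[9,18),[6,15); WM=14; [0,9) fires=18 [3,12) fires=10
i=4 t=12 v=9: → [12,21),[9,18),[6,15); WM=14
i=5 t=15 v=3: → [15,24),[12,21),[9,18); WM=15; [6,15) fires=18
i=6 t=8 v=1: DROP (t<15-4); WM=15
i=7 t=18 v=3: → [18,27),[15,24),[12,21); WM=18; [9,18) fires=21
i=8 t=21 v=8: → [21,30),[18,27),[15,24); WM=18
i=9 t=26 v=6: → [24,33),[21,30),[18,27); WM=26; [12,21) fires=24 [15,24) fires=14
i=10 t=21 v=4: DROP (t<26-4); WM=26

[0,9)=18 [3,12)=10 [6,15)=18 [9,18)=21 [12,21)=24 [15,24)=14 [18,27)=17 [21,30)=14 [24,33)=6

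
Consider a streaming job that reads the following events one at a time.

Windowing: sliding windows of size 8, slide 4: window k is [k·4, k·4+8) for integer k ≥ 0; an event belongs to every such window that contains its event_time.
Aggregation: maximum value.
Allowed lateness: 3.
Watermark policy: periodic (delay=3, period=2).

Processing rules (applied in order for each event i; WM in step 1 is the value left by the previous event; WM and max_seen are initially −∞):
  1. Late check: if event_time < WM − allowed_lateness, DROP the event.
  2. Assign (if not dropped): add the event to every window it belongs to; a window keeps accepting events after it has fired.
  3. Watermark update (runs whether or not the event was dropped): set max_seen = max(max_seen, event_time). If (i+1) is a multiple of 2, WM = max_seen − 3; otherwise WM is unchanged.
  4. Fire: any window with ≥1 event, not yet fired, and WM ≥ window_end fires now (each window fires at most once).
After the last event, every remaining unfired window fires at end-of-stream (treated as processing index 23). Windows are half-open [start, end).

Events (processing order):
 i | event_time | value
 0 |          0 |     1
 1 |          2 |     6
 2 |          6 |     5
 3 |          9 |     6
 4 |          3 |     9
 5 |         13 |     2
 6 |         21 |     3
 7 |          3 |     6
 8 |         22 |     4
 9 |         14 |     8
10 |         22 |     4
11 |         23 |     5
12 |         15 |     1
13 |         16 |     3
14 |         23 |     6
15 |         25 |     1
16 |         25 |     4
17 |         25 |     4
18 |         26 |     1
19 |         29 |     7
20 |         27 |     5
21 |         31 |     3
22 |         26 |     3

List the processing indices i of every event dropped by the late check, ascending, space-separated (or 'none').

i=0 t=0 v=1: → [0,8); WM=−∞
i=1 t=2 v=6: → [0,8); WM=-1
i=2 t=6 v=5: → [4,12),[0,8); WM=-1
i=3 t=9 v=6: → [8,16),[4,12); WM=6
i=4 t=3 v=9: → [0,8); WM=6
i=5 t=13 v=2: → [12,20),[8,16); WM=10; [0,8) fires=9
i=6 t=21 v=3: → [20,28),[16,24); WM=10
i=7 t=3 v=6: DROP (t<10-3); WM=18; [4,12) fires=6 [8,16) fires=6
i=8 t=22 v=4: → [20,28),[16,24); WM=18
i=9 t=14 v=8: DROP (t<18-3); WM=19
i=10 t=22 v=4: → [20,28),[16,24); WM=19
i=11 t=23 v=5: → [20,28),[16,24); WM=20; [12,20) fires=2
i=12 t=15 v=1: DROP (t<20-3); WM=20
i=13 t=16 v=3: DROP (t<20-3); WM=20
i=14 t=23 v=6: → [20,28),[16,24); WM=20
i=15 t=25 v=1: → [24,32),[20,28); WM=22
i=16 t=25 v=4: → [24,32),[20,28); WM=22
i=17 t=25 v=4: → [24,32),[20,28); WM=22
i=18 t=26 v=1: → [24,32),[20,28); WM=22
i=19 t=29 v=7: → [28,36),[24,32); WM=26; [16,24) fires=6
i=20 t=27 v=5: → [24,32),[20,28); WM=26
i=21 t=31 v=3: → [28,36),[24,32); WM=28; [20,28) fires=6
i=22 t=26 v=3: → [24,32),[20,28); WM=28

7 9 12 13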